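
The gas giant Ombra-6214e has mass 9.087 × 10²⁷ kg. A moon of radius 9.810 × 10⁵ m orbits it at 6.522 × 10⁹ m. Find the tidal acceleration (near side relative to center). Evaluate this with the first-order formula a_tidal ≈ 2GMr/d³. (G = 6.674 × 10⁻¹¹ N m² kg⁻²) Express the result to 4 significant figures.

Since r ≪ d, expand the inverse-square field across one radius to get the leading 2GMr/d³ term.
Δg = 2GMr/d³
   = 2 × (6.674 × 10⁻¹¹) × (9.087 × 10²⁷) × (9.810 × 10⁵) / (6.522 × 10⁹)³
   = 4.289 × 10⁻⁶ m/s²

4.289 × 10⁻⁶ m/s²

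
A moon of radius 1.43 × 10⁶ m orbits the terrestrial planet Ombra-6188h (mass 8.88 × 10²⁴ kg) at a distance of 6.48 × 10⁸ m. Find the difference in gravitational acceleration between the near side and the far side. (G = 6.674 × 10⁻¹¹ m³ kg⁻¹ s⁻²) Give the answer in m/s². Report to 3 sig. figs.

1.25 × 10⁻⁵ m/s²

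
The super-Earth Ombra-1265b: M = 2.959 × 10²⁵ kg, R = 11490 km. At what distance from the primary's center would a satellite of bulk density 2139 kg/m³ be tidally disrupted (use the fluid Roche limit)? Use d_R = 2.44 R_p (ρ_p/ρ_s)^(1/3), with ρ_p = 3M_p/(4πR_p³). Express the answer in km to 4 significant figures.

ρ_p = 3M_p/(4πR_p³) = 3 × (2.959 × 10²⁵) / (4π × (1.149 × 10⁷ m)³) = 4657 kg/m³
d_R = 2.44 × 11490 km × (4657/2139)^(1/3)
    = 36340 km

36340 km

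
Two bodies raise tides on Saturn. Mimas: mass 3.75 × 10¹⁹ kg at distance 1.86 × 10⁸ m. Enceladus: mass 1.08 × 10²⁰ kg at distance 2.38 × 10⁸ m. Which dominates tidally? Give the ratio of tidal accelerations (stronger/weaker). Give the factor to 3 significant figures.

Tidal acceleration ∝ M/d³, so compare M/d³ for each.
Mimas: (3.75 × 10¹⁹) / (1.86 × 10⁸)³ = 5.828 × 10⁻⁶
Enceladus: (1.08 × 10²⁰) / (2.38 × 10⁸)³ = 8.011 × 10⁻⁶
Ratio (larger/smaller) = 1.37

Enceladus, by a factor of ≈ 1.37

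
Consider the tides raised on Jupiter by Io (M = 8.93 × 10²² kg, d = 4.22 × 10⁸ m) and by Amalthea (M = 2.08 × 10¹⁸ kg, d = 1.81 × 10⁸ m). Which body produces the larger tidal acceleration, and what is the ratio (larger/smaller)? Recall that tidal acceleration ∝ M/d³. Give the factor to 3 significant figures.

Io, by a factor of ≈ 3390

The tide-raising term goes as M/d³ (the gradient of a 1/d² field).
Io: (8.93 × 10²²) / (4.22 × 10⁸)³ = 1.188 × 10⁻³
Amalthea: (2.08 × 10¹⁸) / (1.81 × 10⁸)³ = 3.508 × 10⁻⁷
Ratio (larger/smaller) = 3390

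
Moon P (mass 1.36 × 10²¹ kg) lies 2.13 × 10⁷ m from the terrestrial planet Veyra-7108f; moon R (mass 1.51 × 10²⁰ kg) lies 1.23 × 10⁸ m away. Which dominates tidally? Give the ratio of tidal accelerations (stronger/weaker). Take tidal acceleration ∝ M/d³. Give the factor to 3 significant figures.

Moon P, by a factor of ≈ 1730

The tide-raising term goes as M/d³ (the gradient of a 1/d² field).
Moon P: (1.36 × 10²¹) / (2.13 × 10⁷)³ = 1.407 × 10⁻¹
Moon R: (1.51 × 10²⁰) / (1.23 × 10⁸)³ = 8.114 × 10⁻⁵
Ratio (larger/smaller) = 1730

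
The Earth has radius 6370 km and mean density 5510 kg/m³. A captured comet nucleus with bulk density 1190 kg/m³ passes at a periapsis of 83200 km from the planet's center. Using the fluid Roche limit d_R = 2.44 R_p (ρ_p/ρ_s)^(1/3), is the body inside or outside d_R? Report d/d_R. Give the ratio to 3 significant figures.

outside; d/d_R ≈ 3.21

d_R = 2.44 × (6370 km) × (5510/1190)^(1/3) = 25910 km
d/d_R = (83200) / (25910) = 3.21
Since d/d_R > 1, the body is outside the Roche limit.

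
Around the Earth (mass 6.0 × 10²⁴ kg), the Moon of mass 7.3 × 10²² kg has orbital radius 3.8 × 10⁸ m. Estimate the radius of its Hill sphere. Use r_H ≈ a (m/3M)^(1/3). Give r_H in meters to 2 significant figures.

r_H ≈ a (m/3M)^(1/3)
    = (3.8 × 10⁸) × (7.3 × 10²² / (3 × 6.0 × 10²⁴))^(1/3)
    = 6.1 × 10⁷ m

6.1 × 10⁷ m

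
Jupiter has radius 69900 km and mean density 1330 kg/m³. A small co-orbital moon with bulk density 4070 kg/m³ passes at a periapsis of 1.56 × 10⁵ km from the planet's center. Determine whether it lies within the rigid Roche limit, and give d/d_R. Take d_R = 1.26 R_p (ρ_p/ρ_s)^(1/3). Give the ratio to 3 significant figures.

outside; d/d_R ≈ 2.57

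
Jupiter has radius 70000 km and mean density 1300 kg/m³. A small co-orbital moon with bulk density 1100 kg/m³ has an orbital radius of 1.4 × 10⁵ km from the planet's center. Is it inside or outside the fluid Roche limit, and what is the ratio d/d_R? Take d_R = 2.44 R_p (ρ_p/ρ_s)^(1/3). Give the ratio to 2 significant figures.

inside; d/d_R ≈ 0.78

d_R = 2.44 × (70000 km) × (1300/1100)^(1/3) = 1.806 × 10⁵ km
d/d_R = (1.4 × 10⁵) / (1.806 × 10⁵) = 0.78
Since d/d_R < 1, the body is inside the Roche limit.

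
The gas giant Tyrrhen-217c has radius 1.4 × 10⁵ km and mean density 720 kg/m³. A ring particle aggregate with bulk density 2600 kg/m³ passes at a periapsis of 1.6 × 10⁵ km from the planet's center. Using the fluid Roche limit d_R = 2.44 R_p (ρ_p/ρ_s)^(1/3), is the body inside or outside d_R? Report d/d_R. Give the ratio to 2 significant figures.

d_R = 2.44 × (1.4 × 10⁵ km) × (720/2600)^(1/3) = 2.227 × 10⁵ km
d/d_R = (1.6 × 10⁵) / (2.227 × 10⁵) = 0.72
Since d/d_R < 1, the body is inside the Roche limit.

inside; d/d_R ≈ 0.72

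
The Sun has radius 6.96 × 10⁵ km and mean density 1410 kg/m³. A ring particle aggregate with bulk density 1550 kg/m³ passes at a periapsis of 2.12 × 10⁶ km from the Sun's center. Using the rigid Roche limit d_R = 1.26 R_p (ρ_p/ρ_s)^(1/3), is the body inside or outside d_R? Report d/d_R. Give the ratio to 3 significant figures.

d_R = 1.26 × (6.96 × 10⁵ km) × (1410/1550)^(1/3) = 8.497 × 10⁵ km
d/d_R = (2.12 × 10⁶) / (8.497 × 10⁵) = 2.49
Since d/d_R > 1, the body is outside the Roche limit.

outside; d/d_R ≈ 2.49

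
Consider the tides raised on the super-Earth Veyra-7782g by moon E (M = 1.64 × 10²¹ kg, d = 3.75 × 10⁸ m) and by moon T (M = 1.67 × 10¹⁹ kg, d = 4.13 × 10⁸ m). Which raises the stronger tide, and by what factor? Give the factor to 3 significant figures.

The tide-raising term goes as M/d³ (the gradient of a 1/d² field).
Moon E: (1.64 × 10²¹) / (3.75 × 10⁸)³ = 3.110 × 10⁻⁵
Moon T: (1.67 × 10¹⁹) / (4.13 × 10⁸)³ = 2.371 × 10⁻⁷
Ratio (larger/smaller) = 131

Moon E, by a factor of ≈ 131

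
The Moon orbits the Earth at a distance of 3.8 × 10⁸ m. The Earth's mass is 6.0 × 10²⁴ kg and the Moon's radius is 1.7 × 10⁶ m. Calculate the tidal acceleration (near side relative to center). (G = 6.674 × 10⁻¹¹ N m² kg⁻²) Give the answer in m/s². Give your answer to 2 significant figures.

Δg = 2GMr/d³
   = 2 × (6.674 × 10⁻¹¹) × (6.0 × 10²⁴) × (1.7 × 10⁶) / (3.8 × 10⁸)³
   = 2.5 × 10⁻⁵ m/s²

2.5 × 10⁻⁵ m/s²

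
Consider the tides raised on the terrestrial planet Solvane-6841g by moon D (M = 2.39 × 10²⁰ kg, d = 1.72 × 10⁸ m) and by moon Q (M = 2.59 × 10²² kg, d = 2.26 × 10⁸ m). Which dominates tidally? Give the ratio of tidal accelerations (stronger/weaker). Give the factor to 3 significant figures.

Compare M/d³ for the two perturbers:
Moon D: (2.39 × 10²⁰) / (1.72 × 10⁸)³ = 4.697 × 10⁻⁵
Moon Q: (2.59 × 10²²) / (2.26 × 10⁸)³ = 2.244 × 10⁻³
Ratio (larger/smaller) = 47.8

Moon Q, by a factor of ≈ 47.8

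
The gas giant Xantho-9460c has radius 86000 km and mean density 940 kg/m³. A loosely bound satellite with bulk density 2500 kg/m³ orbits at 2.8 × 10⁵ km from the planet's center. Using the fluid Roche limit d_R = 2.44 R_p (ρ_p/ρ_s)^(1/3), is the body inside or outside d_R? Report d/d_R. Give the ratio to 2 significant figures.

outside; d/d_R ≈ 1.8

d_R = 2.44 × (86000 km) × (940/2500)^(1/3) = 1.515 × 10⁵ km
d/d_R = (2.8 × 10⁵) / (1.515 × 10⁵) = 1.8
Since d/d_R > 1, the body is outside the Roche limit.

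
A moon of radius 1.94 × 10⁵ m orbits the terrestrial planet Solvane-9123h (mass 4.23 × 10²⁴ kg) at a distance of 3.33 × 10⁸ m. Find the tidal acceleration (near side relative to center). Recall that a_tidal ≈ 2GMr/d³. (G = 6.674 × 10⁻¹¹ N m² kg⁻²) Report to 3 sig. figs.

2.97 × 10⁻⁶ m/s²

Δg = 2GMr/d³
   = 2 × (6.674 × 10⁻¹¹) × (4.23 × 10²⁴) × (1.94 × 10⁵) / (3.33 × 10⁸)³
   = 2.97 × 10⁻⁶ m/s²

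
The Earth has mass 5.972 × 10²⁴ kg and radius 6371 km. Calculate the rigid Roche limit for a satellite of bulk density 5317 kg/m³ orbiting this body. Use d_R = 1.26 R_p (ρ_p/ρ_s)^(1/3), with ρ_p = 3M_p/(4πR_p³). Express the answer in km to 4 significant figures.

ρ_p = 3M_p/(4πR_p³) = 3 × (5.972 × 10²⁴) / (4π × (6.371 × 10⁶ m)³) = 5513 kg/m³
d_R = 1.26 × 6371 km × (5513/5317)^(1/3)
    = 8125 km

8125 km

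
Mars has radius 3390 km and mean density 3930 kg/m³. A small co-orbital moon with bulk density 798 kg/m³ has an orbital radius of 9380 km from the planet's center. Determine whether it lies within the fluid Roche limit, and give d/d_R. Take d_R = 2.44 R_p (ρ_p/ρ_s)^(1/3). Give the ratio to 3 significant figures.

d_R = 2.44 × (3390 km) × (3930/798)^(1/3) = 14070 km
d/d_R = (9380) / (14070) = 0.667
Since d/d_R < 1, the body is inside the Roche limit.

inside; d/d_R ≈ 0.667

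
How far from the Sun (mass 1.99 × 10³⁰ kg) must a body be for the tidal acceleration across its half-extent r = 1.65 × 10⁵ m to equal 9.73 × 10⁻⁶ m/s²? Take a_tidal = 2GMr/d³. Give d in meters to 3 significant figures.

2GMr/d³ = a_tidal  ⇒  d = (2GMr / a_tidal)^(1/3)
d = (2 × 6.674×10⁻¹¹ × (1.99 × 10³⁰) × (1.65 × 10⁵) / (9.73 × 10⁻⁶))^(1/3)
  = 1.65 × 10¹⁰ m

1.65 × 10¹⁰ m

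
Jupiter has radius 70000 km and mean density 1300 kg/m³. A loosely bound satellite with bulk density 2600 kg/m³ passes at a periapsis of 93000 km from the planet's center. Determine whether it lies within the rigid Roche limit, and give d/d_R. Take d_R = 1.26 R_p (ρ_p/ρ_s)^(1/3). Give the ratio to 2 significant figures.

outside; d/d_R ≈ 1.3

d_R = 1.26 × (70000 km) × (1300/2600)^(1/3) = 70000 km
d/d_R = (93000) / (70000) = 1.3
Since d/d_R > 1, the body is outside the Roche limit.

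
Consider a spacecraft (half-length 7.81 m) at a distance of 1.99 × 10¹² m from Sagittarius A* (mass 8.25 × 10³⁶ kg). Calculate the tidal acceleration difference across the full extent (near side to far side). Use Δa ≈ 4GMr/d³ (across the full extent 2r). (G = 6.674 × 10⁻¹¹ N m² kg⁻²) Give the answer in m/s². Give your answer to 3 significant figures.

Δg = 4GMr/d³
   = 4 × (6.674 × 10⁻¹¹) × (8.25 × 10³⁶) × (7.81) / (1.99 × 10¹²)³
   = 2.18 × 10⁻⁹ m/s²

2.18 × 10⁻⁹ m/s²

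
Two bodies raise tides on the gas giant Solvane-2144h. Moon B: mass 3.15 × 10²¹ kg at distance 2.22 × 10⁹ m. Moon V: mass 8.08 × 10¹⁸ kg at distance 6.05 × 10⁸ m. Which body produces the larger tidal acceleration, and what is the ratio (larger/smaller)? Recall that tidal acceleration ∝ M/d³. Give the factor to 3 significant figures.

Moon B, by a factor of ≈ 7.89

Tidal acceleration ∝ M/d³, so compare M/d³ for each.
Moon B: (3.15 × 10²¹) / (2.22 × 10⁹)³ = 2.879 × 10⁻⁷
Moon V: (8.08 × 10¹⁸) / (6.05 × 10⁸)³ = 3.649 × 10⁻⁸
Ratio (larger/smaller) = 7.89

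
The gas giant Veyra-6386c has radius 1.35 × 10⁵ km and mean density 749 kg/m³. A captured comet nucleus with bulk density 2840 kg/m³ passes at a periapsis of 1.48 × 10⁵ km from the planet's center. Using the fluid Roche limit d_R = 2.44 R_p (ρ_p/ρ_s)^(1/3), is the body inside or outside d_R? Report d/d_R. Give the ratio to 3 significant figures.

d_R = 2.44 × (1.35 × 10⁵ km) × (749/2840)^(1/3) = 2.112 × 10⁵ km
d/d_R = (1.48 × 10⁵) / (2.112 × 10⁵) = 0.701
Since d/d_R < 1, the body is inside the Roche limit.

inside; d/d_R ≈ 0.701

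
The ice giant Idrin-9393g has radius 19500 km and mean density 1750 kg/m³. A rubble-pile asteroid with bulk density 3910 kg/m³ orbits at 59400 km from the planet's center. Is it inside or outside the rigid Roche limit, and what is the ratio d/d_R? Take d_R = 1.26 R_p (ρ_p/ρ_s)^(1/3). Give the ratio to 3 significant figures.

d_R = 1.26 × (19500 km) × (1750/3910)^(1/3) = 18790 km
d/d_R = (59400) / (18790) = 3.16
Since d/d_R > 1, the body is outside the Roche limit.

outside; d/d_R ≈ 3.16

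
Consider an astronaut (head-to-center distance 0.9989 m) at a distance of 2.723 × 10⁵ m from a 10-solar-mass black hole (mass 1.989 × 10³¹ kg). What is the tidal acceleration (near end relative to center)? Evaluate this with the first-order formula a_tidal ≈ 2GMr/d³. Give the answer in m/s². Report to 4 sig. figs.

1.313 × 10⁵ m/s²

a_tidal = 2GMr/d³
        = 2 × (6.674 × 10⁻¹¹) × (1.989 × 10³¹) × (0.9989) / (2.723 × 10⁵)³
        = 1.313 × 10⁵ m/s²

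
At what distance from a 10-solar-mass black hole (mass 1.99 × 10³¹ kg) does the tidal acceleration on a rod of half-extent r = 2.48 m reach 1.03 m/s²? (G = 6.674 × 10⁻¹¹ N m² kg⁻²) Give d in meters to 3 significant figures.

1.86 × 10⁷ m

2GMr/d³ = a_tidal  ⇒  d = (2GMr / a_tidal)^(1/3)
d = (2 × 6.674×10⁻¹¹ × (1.99 × 10³¹) × (2.48) / (1.03))^(1/3)
  = 1.86 × 10⁷ m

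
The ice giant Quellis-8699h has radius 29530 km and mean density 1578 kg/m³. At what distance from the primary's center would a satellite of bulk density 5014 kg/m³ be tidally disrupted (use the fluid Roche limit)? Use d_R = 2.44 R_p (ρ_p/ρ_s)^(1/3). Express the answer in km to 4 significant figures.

49010 km

d_R = 2.44 × 29530 km × (1578/5014)^(1/3)
    = 49010 km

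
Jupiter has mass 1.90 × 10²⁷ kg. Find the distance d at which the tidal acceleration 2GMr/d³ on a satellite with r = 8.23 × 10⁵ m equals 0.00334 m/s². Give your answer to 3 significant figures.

3.97 × 10⁸ m

2GMr/d³ = a_tidal  ⇒  d = (2GMr / a_tidal)^(1/3)
d = (2 × 6.674×10⁻¹¹ × (1.90 × 10²⁷) × (8.23 × 10⁵) / (0.00334))^(1/3)
  = 3.97 × 10⁸ m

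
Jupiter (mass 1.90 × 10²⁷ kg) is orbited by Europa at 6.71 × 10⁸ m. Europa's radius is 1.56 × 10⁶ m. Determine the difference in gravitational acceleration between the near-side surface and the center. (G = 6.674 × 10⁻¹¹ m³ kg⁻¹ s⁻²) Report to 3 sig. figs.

1.31 × 10⁻³ m/s²

Δg = 2GMr/d³
   = 2 × (6.674 × 10⁻¹¹) × (1.90 × 10²⁷) × (1.56 × 10⁶) / (6.71 × 10⁸)³
   = 1.31 × 10⁻³ m/s²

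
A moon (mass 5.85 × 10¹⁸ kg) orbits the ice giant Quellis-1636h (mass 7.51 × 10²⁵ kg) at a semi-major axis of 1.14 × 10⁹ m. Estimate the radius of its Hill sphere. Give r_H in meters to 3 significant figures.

3.38 × 10⁶ m

r_H ≈ a (m/3M)^(1/3)
    = (1.14 × 10⁹) × (5.85 × 10¹⁸ / (3 × 7.51 × 10²⁵))^(1/3)
    = 3.38 × 10⁶ m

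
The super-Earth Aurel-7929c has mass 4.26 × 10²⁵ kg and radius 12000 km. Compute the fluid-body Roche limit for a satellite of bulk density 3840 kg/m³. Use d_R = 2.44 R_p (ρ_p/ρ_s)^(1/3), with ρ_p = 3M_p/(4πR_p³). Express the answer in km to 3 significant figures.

33800 km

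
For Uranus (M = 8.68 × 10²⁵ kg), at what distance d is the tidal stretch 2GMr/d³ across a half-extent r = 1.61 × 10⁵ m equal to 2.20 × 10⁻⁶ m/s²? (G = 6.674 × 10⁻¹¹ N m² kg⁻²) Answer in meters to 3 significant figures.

9.46 × 10⁸ m

2GMr/d³ = a_tidal  ⇒  d = (2GMr / a_tidal)^(1/3)
d = (2 × 6.674×10⁻¹¹ × (8.68 × 10²⁵) × (1.61 × 10⁵) / (2.20 × 10⁻⁶))^(1/3)
  = 9.46 × 10⁸ m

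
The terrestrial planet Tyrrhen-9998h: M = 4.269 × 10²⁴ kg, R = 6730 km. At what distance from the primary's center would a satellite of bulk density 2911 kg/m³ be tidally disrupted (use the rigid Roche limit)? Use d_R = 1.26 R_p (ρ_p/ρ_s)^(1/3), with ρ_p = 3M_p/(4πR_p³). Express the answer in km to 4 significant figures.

8880 km

ρ_p = 3M_p/(4πR_p³) = 3 × (4.269 × 10²⁴) / (4π × (6.730 × 10⁶ m)³) = 3343 kg/m³
d_R = 1.26 × 6730 km × (3343/2911)^(1/3)
    = 8880 km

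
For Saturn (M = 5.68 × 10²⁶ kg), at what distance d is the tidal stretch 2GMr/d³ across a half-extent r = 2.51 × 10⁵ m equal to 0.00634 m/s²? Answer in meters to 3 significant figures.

2GMr/d³ = a_tidal  ⇒  d = (2GMr / a_tidal)^(1/3)
d = (2 × 6.674×10⁻¹¹ × (5.68 × 10²⁶) × (2.51 × 10⁵) / (0.00634))^(1/3)
  = 1.44 × 10⁸ m

1.44 × 10⁸ m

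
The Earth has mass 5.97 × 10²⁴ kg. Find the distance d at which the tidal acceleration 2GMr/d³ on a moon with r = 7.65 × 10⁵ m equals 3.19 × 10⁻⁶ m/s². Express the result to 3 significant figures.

2GMr/d³ = a_tidal  ⇒  d = (2GMr / a_tidal)^(1/3)
d = (2 × 6.674×10⁻¹¹ × (5.97 × 10²⁴) × (7.65 × 10⁵) / (3.19 × 10⁻⁶))^(1/3)
  = 5.76 × 10⁸ m

5.76 × 10⁸ m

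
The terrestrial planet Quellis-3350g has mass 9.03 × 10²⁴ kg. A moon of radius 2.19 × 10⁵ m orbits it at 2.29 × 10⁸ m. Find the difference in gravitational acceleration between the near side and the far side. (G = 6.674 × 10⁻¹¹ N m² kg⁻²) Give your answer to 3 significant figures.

4.40 × 10⁻⁵ m/s²

Δg = 4GMr/d³
   = 4 × (6.674 × 10⁻¹¹) × (9.03 × 10²⁴) × (2.19 × 10⁵) / (2.29 × 10⁸)³
   = 4.40 × 10⁻⁵ m/s²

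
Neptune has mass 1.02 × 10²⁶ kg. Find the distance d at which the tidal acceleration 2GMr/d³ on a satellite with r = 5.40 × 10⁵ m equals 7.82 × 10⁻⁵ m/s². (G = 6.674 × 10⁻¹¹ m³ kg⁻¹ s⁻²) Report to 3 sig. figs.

4.55 × 10⁸ m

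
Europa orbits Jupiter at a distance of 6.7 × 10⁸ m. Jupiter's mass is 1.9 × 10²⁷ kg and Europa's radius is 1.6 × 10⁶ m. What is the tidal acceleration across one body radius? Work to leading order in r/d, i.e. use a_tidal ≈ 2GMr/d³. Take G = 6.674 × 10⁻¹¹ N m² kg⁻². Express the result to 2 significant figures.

1.3 × 10⁻³ m/s²

Δg = 2GMr/d³
   = 2 × (6.674 × 10⁻¹¹) × (1.9 × 10²⁷) × (1.6 × 10⁶) / (6.7 × 10⁸)³
   = 1.3 × 10⁻³ m/s²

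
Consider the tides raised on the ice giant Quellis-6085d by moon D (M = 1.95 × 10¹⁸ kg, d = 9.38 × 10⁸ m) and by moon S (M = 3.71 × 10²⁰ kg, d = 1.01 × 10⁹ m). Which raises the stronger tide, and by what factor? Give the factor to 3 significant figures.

Moon S, by a factor of ≈ 152

Compare M/d³ for the two perturbers:
Moon D: (1.95 × 10¹⁸) / (9.38 × 10⁸)³ = 2.363 × 10⁻⁹
Moon S: (3.71 × 10²⁰) / (1.01 × 10⁹)³ = 3.601 × 10⁻⁷
Ratio (larger/smaller) = 152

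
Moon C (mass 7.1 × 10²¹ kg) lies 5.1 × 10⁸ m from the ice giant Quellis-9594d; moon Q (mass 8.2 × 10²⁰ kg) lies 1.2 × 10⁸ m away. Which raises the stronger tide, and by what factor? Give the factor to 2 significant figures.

Tidal acceleration ∝ M/d³, so compare M/d³ for each.
Moon C: (7.1 × 10²¹) / (5.1 × 10⁸)³ = 5.352 × 10⁻⁵
Moon Q: (8.2 × 10²⁰) / (1.2 × 10⁸)³ = 4.745 × 10⁻⁴
Ratio (larger/smaller) = 8.9

Moon Q, by a factor of ≈ 8.9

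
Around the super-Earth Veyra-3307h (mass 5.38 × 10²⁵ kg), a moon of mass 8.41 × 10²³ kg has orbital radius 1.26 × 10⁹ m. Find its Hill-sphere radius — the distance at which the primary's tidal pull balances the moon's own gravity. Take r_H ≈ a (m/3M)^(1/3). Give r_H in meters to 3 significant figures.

2.18 × 10⁸ m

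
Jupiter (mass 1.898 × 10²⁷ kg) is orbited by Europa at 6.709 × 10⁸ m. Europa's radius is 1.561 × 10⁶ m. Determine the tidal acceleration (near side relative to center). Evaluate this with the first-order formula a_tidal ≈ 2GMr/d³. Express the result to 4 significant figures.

1.310 × 10⁻³ m/s²

Δg = 2GMr/d³
   = 2 × (6.674 × 10⁻¹¹) × (1.898 × 10²⁷) × (1.561 × 10⁶) / (6.709 × 10⁸)³
   = 1.310 × 10⁻³ m/s²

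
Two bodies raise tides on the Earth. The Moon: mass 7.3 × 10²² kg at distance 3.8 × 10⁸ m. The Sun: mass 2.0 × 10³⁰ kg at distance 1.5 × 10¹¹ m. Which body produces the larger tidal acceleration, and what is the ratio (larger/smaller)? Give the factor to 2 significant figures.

Tidal acceleration ∝ M/d³, so compare M/d³ for each.
The Moon: (7.3 × 10²²) / (3.8 × 10⁸)³ = 1.330 × 10⁻³
The Sun: (2.0 × 10³⁰) / (1.5 × 10¹¹)³ = 5.926 × 10⁻⁴
Ratio (larger/smaller) = 2.2

The Moon, by a factor of ≈ 2.2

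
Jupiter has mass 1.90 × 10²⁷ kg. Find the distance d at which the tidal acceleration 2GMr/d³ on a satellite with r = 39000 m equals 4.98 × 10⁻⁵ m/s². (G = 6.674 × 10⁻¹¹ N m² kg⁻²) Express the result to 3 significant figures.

5.83 × 10⁸ m

2GMr/d³ = a_tidal  ⇒  d = (2GMr / a_tidal)^(1/3)
d = (2 × 6.674×10⁻¹¹ × (1.90 × 10²⁷) × (39000) / (4.98 × 10⁻⁵))^(1/3)
  = 5.83 × 10⁸ m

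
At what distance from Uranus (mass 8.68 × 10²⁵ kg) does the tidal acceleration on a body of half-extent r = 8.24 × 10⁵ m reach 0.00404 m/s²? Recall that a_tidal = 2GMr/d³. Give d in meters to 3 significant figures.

2GMr/d³ = a_tidal  ⇒  d = (2GMr / a_tidal)^(1/3)
d = (2 × 6.674×10⁻¹¹ × (8.68 × 10²⁵) × (8.24 × 10⁵) / (0.00404))^(1/3)
  = 1.33 × 10⁸ m

1.33 × 10⁸ m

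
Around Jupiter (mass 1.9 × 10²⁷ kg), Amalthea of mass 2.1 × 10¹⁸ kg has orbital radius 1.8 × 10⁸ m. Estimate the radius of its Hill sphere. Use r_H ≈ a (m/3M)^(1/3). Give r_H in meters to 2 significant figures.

r_H ≈ a (m/3M)^(1/3)
    = (1.8 × 10⁸) × (2.1 × 10¹⁸ / (3 × 1.9 × 10²⁷))^(1/3)
    = 1.3 × 10⁵ m

1.3 × 10⁵ m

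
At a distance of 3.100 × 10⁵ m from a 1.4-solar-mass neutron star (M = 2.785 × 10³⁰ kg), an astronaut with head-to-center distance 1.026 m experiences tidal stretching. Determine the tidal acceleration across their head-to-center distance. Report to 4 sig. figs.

Δa = 2GMr/d³
   = 2 × (6.674 × 10⁻¹¹) × (2.785 × 10³⁰) × (1.026) / (3.100 × 10⁵)³
   = 1.280 × 10⁴ m/s²

1.280 × 10⁴ m/s²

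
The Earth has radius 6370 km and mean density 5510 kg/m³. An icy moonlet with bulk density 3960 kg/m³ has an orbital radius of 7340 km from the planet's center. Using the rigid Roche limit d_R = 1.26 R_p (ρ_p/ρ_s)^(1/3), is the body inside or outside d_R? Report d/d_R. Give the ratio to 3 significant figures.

d_R = 1.26 × (6370 km) × (5510/3960)^(1/3) = 8960 km
d/d_R = (7340) / (8960) = 0.819
Since d/d_R < 1, the body is inside the Roche limit.

inside; d/d_R ≈ 0.819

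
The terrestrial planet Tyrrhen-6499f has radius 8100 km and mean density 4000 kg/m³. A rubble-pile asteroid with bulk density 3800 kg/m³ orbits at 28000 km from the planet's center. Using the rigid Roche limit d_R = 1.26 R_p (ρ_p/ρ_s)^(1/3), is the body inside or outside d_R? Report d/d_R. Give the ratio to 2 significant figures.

d_R = 1.26 × (8100 km) × (4000/3800)^(1/3) = 10380 km
d/d_R = (28000) / (10380) = 2.7
Since d/d_R > 1, the body is outside the Roche limit.

outside; d/d_R ≈ 2.7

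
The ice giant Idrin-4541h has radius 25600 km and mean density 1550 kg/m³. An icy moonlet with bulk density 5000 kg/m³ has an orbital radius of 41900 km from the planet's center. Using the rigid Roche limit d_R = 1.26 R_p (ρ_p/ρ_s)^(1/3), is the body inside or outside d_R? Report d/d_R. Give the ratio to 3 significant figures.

outside; d/d_R ≈ 1.92

d_R = 1.26 × (25600 km) × (1550/5000)^(1/3) = 21830 km
d/d_R = (41900) / (21830) = 1.92
Since d/d_R > 1, the body is outside the Roche limit.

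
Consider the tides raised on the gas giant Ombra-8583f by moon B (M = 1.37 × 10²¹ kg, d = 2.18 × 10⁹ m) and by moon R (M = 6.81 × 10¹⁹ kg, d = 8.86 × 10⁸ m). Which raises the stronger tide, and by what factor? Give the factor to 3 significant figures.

Compare M/d³ for the two perturbers:
Moon B: (1.37 × 10²¹) / (2.18 × 10⁹)³ = 1.322 × 10⁻⁷
Moon R: (6.81 × 10¹⁹) / (8.86 × 10⁸)³ = 9.791 × 10⁻⁸
Ratio (larger/smaller) = 1.35

Moon B, by a factor of ≈ 1.35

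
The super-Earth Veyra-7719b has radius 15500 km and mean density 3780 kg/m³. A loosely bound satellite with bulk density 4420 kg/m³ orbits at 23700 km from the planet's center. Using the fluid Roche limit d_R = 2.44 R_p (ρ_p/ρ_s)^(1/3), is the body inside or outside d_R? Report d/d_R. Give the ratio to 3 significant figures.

inside; d/d_R ≈ 0.660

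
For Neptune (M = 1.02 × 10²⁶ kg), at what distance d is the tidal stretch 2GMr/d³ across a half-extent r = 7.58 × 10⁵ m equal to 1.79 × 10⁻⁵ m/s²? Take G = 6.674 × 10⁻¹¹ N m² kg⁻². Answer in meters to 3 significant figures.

2GMr/d³ = a_tidal  ⇒  d = (2GMr / a_tidal)^(1/3)
d = (2 × 6.674×10⁻¹¹ × (1.02 × 10²⁶) × (7.58 × 10⁵) / (1.79 × 10⁻⁵))^(1/3)
  = 8.32 × 10⁸ m

8.32 × 10⁸ m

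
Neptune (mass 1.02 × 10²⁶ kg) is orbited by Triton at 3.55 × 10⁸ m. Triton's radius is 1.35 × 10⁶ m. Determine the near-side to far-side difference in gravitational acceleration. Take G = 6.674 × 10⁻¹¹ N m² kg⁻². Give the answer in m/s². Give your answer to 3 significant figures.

8.22 × 10⁻⁴ m/s²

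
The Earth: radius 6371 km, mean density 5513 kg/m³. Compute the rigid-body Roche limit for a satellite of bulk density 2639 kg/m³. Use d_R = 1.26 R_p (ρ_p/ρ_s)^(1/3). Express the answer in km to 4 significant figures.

10260 km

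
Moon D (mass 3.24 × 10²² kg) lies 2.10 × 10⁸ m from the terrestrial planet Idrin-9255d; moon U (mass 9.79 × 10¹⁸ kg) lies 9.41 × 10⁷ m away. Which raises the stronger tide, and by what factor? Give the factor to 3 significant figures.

Moon D, by a factor of ≈ 298

Tidal acceleration ∝ M/d³, so compare M/d³ for each.
Moon D: (3.24 × 10²²) / (2.10 × 10⁸)³ = 3.499 × 10⁻³
Moon U: (9.79 × 10¹⁸) / (9.41 × 10⁷)³ = 1.175 × 10⁻⁵
Ratio (larger/smaller) = 298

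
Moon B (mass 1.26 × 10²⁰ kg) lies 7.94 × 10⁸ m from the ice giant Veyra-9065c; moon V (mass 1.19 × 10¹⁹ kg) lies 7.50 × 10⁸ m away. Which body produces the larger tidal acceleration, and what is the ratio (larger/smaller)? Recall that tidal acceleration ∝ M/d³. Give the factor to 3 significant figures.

Tidal acceleration ∝ M/d³, so compare M/d³ for each.
Moon B: (1.26 × 10²⁰) / (7.94 × 10⁸)³ = 2.517 × 10⁻⁷
Moon V: (1.19 × 10¹⁹) / (7.50 × 10⁸)³ = 2.821 × 10⁻⁸
Ratio (larger/smaller) = 8.92

Moon B, by a factor of ≈ 8.92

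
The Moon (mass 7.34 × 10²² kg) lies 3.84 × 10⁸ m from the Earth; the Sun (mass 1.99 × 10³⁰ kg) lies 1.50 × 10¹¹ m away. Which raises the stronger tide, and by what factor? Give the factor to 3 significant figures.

The Moon, by a factor of ≈ 2.20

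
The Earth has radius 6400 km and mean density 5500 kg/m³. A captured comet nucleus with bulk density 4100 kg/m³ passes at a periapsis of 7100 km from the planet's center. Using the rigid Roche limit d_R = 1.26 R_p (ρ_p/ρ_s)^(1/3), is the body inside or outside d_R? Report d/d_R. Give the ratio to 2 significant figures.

inside; d/d_R ≈ 0.80

d_R = 1.26 × (6400 km) × (5500/4100)^(1/3) = 8894 km
d/d_R = (7100) / (8894) = 0.80
Since d/d_R < 1, the body is inside the Roche limit.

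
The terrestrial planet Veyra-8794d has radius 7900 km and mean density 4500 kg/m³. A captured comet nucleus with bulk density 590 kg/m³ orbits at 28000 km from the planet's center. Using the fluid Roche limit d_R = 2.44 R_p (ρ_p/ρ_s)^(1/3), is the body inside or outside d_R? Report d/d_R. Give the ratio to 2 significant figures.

d_R = 2.44 × (7900 km) × (4500/590)^(1/3) = 37940 km
d/d_R = (28000) / (37940) = 0.74
Since d/d_R < 1, the body is inside the Roche limit.

inside; d/d_R ≈ 0.74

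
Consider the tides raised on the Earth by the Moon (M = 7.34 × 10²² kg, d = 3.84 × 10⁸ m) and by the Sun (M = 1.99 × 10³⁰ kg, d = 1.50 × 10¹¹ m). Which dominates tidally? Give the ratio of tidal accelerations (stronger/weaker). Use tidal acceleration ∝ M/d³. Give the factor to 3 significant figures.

Tidal acceleration ∝ M/d³, so compare M/d³ for each.
The Moon: (7.34 × 10²²) / (3.84 × 10⁸)³ = 1.296 × 10⁻³
The Sun: (1.99 × 10³⁰) / (1.50 × 10¹¹)³ = 5.896 × 10⁻⁴
Ratio (larger/smaller) = 2.20

The Moon, by a factor of ≈ 2.20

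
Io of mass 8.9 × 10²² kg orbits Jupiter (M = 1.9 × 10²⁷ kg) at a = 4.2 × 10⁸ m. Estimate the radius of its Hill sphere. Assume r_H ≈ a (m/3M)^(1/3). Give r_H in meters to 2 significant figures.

1.0 × 10⁷ m

r_H ≈ a (m/3M)^(1/3)
    = (4.2 × 10⁸) × (8.9 × 10²² / (3 × 1.9 × 10²⁷))^(1/3)
    = 1.0 × 10⁷ m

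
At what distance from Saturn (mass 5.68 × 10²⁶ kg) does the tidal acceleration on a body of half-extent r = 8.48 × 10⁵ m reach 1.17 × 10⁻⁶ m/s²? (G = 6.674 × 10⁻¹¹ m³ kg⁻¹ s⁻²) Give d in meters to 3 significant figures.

3.80 × 10⁹ m

2GMr/d³ = a_tidal  ⇒  d = (2GMr / a_tidal)^(1/3)
d = (2 × 6.674×10⁻¹¹ × (5.68 × 10²⁶) × (8.48 × 10⁵) / (1.17 × 10⁻⁶))^(1/3)
  = 3.80 × 10⁹ m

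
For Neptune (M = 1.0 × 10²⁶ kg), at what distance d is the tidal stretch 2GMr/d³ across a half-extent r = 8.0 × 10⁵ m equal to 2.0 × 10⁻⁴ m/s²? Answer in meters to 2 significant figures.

2GMr/d³ = a_tidal  ⇒  d = (2GMr / a_tidal)^(1/3)
d = (2 × 6.674×10⁻¹¹ × (1.0 × 10²⁶) × (8.0 × 10⁵) / (2.0 × 10⁻⁴))^(1/3)
  = 3.8 × 10⁸ m

3.8 × 10⁸ m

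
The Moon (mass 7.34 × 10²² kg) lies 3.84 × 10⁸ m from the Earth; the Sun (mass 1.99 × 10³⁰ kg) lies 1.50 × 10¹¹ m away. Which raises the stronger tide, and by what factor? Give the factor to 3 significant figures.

The Moon, by a factor of ≈ 2.20

The tide-raising term goes as M/d³ (the gradient of a 1/d² field).
The Moon: (7.34 × 10²²) / (3.84 × 10⁸)³ = 1.296 × 10⁻³
The Sun: (1.99 × 10³⁰) / (1.50 × 10¹¹)³ = 5.896 × 10⁻⁴
Ratio (larger/smaller) = 2.20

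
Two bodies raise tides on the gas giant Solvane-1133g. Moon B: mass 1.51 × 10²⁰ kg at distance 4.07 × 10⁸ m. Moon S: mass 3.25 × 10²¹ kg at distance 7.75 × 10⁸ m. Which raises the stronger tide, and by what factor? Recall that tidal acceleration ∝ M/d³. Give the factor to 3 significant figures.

Tidal acceleration ∝ M/d³, so compare M/d³ for each.
Moon B: (1.51 × 10²⁰) / (4.07 × 10⁸)³ = 2.240 × 10⁻⁶
Moon S: (3.25 × 10²¹) / (7.75 × 10⁸)³ = 6.982 × 10⁻⁶
Ratio (larger/smaller) = 3.12

Moon S, by a factor of ≈ 3.12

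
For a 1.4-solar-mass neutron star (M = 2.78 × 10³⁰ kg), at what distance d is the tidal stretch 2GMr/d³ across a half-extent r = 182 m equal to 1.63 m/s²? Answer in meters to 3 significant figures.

3.46 × 10⁷ m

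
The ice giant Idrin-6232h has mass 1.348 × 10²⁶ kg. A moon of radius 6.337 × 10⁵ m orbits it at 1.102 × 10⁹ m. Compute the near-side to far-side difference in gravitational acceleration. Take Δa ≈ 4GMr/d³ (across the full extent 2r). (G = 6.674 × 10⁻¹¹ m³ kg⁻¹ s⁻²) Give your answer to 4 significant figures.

1.704 × 10⁻⁵ m/s²

Differencing GM/(d−r)² and GM/(d+r)² to first order in r/d gives 4GMr/d³.
a_tidal = 4GMr/d³
        = 4 × (6.674 × 10⁻¹¹) × (1.348 × 10²⁶) × (6.337 × 10⁵) / (1.102 × 10⁹)³
        = 1.704 × 10⁻⁵ m/s²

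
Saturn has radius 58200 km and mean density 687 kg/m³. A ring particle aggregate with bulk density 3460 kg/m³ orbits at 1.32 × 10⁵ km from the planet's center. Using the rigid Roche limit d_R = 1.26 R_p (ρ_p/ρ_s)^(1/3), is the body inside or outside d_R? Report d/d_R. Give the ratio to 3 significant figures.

d_R = 1.26 × (58200 km) × (687/3460)^(1/3) = 42780 km
d/d_R = (1.32 × 10⁵) / (42780) = 3.09
Since d/d_R > 1, the body is outside the Roche limit.

outside; d/d_R ≈ 3.09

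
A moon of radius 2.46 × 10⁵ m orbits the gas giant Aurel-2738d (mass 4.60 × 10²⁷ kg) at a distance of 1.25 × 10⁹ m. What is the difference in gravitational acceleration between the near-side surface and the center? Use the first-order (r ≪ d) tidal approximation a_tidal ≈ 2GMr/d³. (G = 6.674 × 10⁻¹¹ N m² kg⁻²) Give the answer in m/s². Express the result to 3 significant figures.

7.73 × 10⁻⁵ m/s²

The tidal stretch is the gradient of GM/d² times the body's extent r, hence the 1/d³ dependence.
a_tidal = 2GMr/d³
        = 2 × (6.674 × 10⁻¹¹) × (4.60 × 10²⁷) × (2.46 × 10⁵) / (1.25 × 10⁹)³
        = 7.73 × 10⁻⁵ m/s²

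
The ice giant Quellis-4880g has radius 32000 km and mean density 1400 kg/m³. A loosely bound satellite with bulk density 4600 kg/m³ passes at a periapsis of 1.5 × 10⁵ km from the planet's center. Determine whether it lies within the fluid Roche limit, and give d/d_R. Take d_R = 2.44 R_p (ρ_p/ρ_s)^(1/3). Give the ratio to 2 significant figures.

d_R = 2.44 × (32000 km) × (1400/4600)^(1/3) = 52520 km
d/d_R = (1.5 × 10⁵) / (52520) = 2.9
Since d/d_R > 1, the body is outside the Roche limit.

outside; d/d_R ≈ 2.9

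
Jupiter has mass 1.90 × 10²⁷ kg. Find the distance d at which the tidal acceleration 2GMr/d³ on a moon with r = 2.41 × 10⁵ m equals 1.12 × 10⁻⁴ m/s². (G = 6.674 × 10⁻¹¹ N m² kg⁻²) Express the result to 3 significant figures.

8.17 × 10⁸ m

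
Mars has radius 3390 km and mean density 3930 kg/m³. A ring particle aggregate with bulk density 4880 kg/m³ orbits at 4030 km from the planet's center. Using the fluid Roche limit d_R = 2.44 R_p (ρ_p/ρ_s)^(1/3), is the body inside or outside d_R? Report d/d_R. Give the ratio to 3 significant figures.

d_R = 2.44 × (3390 km) × (3930/4880)^(1/3) = 7696 km
d/d_R = (4030) / (7696) = 0.524
Since d/d_R < 1, the body is inside the Roche limit.

inside; d/d_R ≈ 0.524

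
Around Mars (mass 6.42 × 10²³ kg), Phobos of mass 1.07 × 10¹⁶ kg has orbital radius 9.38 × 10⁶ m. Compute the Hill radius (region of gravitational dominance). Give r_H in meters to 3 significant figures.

r_H ≈ a (m/3M)^(1/3)
    = (9.38 × 10⁶) × (1.07 × 10¹⁶ / (3 × 6.42 × 10²³))^(1/3)
    = 1.66 × 10⁴ m

1.66 × 10⁴ m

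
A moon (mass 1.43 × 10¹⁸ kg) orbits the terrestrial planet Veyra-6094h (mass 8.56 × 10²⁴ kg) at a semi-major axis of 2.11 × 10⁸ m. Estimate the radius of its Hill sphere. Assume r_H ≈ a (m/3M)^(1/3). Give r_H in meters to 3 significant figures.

8.06 × 10⁵ m

r_H ≈ a (m/3M)^(1/3)
    = (2.11 × 10⁸) × (1.43 × 10¹⁸ / (3 × 8.56 × 10²⁴))^(1/3)
    = 8.06 × 10⁵ m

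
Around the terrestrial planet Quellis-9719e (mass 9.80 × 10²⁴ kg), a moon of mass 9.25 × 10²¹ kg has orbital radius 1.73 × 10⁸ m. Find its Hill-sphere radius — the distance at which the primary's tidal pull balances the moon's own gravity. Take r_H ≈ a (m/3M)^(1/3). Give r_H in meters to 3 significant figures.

1.18 × 10⁷ m

r_H ≈ a (m/3M)^(1/3)
    = (1.73 × 10⁸) × (9.25 × 10²¹ / (3 × 9.80 × 10²⁴))^(1/3)
    = 1.18 × 10⁷ m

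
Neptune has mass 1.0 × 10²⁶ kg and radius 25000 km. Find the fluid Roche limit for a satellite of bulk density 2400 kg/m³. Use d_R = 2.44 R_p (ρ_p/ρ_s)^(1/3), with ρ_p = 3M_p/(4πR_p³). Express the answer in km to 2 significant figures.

ρ_p = 3M_p/(4πR_p³) = 3 × (1.0 × 10²⁶) / (4π × (2.5 × 10⁷ m)³) = 1500 kg/m³
d_R = 2.44 × 25000 km × (1500/2400)^(1/3)
    = 52000 km

52000 km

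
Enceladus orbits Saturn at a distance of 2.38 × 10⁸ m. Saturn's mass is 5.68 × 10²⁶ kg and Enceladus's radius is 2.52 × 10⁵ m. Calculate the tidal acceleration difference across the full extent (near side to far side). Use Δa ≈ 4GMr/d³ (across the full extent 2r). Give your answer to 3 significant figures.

2.83 × 10⁻³ m/s²

Δg = 4GMr/d³
   = 4 × (6.674 × 10⁻¹¹) × (5.68 × 10²⁶) × (2.52 × 10⁵) / (2.38 × 10⁸)³
   = 2.83 × 10⁻³ m/s²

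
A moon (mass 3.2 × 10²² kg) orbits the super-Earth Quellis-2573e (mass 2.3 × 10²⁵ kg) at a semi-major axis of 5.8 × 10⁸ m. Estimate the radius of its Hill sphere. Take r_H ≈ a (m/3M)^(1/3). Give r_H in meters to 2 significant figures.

4.5 × 10⁷ m

r_H ≈ a (m/3M)^(1/3)
    = (5.8 × 10⁸) × (3.2 × 10²² / (3 × 2.3 × 10²⁵))^(1/3)
    = 4.5 × 10⁷ m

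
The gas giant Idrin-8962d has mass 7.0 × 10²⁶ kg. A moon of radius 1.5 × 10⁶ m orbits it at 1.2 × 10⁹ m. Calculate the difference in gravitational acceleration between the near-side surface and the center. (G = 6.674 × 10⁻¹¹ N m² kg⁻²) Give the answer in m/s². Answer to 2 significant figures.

8.1 × 10⁻⁵ m/s²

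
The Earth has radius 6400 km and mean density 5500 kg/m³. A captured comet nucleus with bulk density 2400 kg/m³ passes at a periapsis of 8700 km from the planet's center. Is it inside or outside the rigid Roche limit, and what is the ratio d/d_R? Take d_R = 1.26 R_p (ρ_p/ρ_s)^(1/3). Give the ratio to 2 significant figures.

inside; d/d_R ≈ 0.82

d_R = 1.26 × (6400 km) × (5500/2400)^(1/3) = 10630 km
d/d_R = (8700) / (10630) = 0.82
Since d/d_R < 1, the body is inside the Roche limit.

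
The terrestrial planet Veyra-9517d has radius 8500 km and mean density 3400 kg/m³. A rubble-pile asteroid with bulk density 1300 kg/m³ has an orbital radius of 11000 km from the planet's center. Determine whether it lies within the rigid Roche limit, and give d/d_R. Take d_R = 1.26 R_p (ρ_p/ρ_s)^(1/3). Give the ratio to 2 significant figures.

d_R = 1.26 × (8500 km) × (3400/1300)^(1/3) = 14760 km
d/d_R = (11000) / (14760) = 0.75
Since d/d_R < 1, the body is inside the Roche limit.

inside; d/d_R ≈ 0.75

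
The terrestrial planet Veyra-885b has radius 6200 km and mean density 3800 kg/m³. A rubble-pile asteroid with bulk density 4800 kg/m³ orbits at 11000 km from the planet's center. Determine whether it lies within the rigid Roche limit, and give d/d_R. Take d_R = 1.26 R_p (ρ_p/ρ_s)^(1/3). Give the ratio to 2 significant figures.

d_R = 1.26 × (6200 km) × (3800/4800)^(1/3) = 7227 km
d/d_R = (11000) / (7227) = 1.5
Since d/d_R > 1, the body is outside the Roche limit.

outside; d/d_R ≈ 1.5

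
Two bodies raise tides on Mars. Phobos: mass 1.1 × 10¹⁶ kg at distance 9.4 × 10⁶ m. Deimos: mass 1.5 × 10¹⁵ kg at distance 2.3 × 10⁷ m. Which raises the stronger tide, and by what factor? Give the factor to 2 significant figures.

Tidal stretch scales as M/d³; compute that for each body.
Phobos: (1.1 × 10¹⁶) / (9.4 × 10⁶)³ = 1.324 × 10⁻⁵
Deimos: (1.5 × 10¹⁵) / (2.3 × 10⁷)³ = 1.233 × 10⁻⁷
Ratio (larger/smaller) = 110

Phobos, by a factor of ≈ 110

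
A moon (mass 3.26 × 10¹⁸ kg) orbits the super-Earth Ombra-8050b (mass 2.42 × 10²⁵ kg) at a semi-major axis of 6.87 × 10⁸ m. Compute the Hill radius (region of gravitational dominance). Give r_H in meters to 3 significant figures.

2.44 × 10⁶ m

r_H ≈ a (m/3M)^(1/3)
    = (6.87 × 10⁸) × (3.26 × 10¹⁸ / (3 × 2.42 × 10²⁵))^(1/3)
    = 2.44 × 10⁶ m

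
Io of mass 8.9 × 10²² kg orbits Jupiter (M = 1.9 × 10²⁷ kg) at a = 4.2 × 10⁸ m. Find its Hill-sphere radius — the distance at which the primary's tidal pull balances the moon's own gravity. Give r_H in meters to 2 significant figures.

1.0 × 10⁷ m

r_H ≈ a (m/3M)^(1/3)
    = (4.2 × 10⁸) × (8.9 × 10²² / (3 × 1.9 × 10²⁷))^(1/3)
    = 1.0 × 10⁷ m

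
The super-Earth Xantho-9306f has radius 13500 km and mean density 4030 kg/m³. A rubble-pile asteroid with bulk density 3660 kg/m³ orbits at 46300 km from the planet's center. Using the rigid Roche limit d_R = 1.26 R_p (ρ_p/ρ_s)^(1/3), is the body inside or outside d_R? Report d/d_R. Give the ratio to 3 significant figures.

d_R = 1.26 × (13500 km) × (4030/3660)^(1/3) = 17560 km
d/d_R = (46300) / (17560) = 2.64
Since d/d_R > 1, the body is outside the Roche limit.

outside; d/d_R ≈ 2.64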